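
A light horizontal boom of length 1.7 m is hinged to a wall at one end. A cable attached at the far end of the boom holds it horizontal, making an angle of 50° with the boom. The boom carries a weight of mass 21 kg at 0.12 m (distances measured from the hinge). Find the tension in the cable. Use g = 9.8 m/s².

T ≈ 19 N

Taking torques about the hinge:
Weight: 21 × 9.8 = 205.8 N down at 0.12 m → arm 0.12 m, τ = 205.8 × 0.12 = 24.7 N·m clockwise.
Total clockwise load moment = 24.7 N·m.
The cable tension T acts at 1.7 m; only its component perpendicular to the boom, T sinθ, produces torque. sin 50° = 0.766.
Στ = 0 ⇒ T × 1.7 × 0.766 = 24.7 ⇒ T = 24.7 / 1.302 = 19 N.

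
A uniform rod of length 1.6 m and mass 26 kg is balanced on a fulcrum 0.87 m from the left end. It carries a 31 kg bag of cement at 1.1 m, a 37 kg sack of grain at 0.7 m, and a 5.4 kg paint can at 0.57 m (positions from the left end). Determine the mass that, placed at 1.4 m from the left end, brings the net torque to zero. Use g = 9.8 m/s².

m ≈ 4.91 kg

Sum moments about the fulcrum (at 0.87 m from the left end) (the support reaction has zero arm there).
Beam weight: 26 × 9.8 = 254.8 N down at 0.8 m → arm 0.07 m, τ = 254.8 × 0.07 = 17.84 N·m counterclockwise.
Bag of cement: 31 × 9.8 = 303.8 N down at 1.1 m → arm 0.23 m, τ = 303.8 × 0.23 = 69.87 N·m clockwise.
Sack of grain: 37 × 9.8 = 362.6 N down at 0.7 m → arm 0.17 m, τ = 362.6 × 0.17 = 61.64 N·m counterclockwise.
Paint can: 5.4 × 9.8 = 52.92 N down at 0.57 m → arm 0.3 m, τ = 52.92 × 0.3 = 15.88 N·m counterclockwise.
Net moment of known loads = 25.49 N·m counterclockwise.
An unknown mass m at 1.4 m has arm 0.53 m; its moment is m·g·0.53 clockwise.
Balancing moments: m × 9.8 × 0.53 = 25.49, giving m = 25.49 / (9.8 × 0.53) = 4.91 kg.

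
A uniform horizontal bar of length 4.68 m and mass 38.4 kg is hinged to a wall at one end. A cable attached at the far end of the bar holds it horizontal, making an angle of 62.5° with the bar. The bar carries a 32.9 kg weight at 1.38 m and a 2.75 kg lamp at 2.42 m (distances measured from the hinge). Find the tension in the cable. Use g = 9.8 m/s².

About the hinge:
Beam weight: 38.4 × 9.8 = 376.3 N down at 2.34 m → arm 2.34 m, τ = 376.3 × 2.34 = 880.5 N·m clockwise.
Weight: 32.9 × 9.8 = 322.4 N down at 1.38 m → arm 1.38 m, τ = 322.4 × 1.38 = 444.9 N·m clockwise.
Lamp: 2.75 × 9.8 = 26.95 N down at 2.42 m → arm 2.42 m, τ = 26.95 × 2.42 = 65.22 N·m clockwise.
Total clockwise load moment = 1391 N·m.
The cable tension T acts at 4.68 m; only its component perpendicular to the bar, T sinθ, produces torque. sin 62.5° = 0.887.
Στ = 0 ⇒ T × 4.68 × 0.887 = 1391 ⇒ T = 1391 / 4.151 = 335 N.

T ≈ 335 N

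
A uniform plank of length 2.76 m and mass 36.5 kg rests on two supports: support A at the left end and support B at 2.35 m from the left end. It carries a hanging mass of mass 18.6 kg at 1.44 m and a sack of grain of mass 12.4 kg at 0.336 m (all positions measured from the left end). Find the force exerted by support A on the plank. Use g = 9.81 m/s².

R_A ≈ 323 N

Sum moments about support B (its reaction then has zero moment arm).
Beam weight: 36.5 × 9.81 = 358.1 N down at 1.38 m → arm 0.97 m, τ = 358.1 × 0.97 = 347.4 N·m counterclockwise.
Hanging mass: 18.6 × 9.81 = 182.5 N down at 1.44 m → arm 0.91 m, τ = 182.5 × 0.91 = 166.1 N·m counterclockwise.
Sack of grain: 12.4 × 9.81 = 121.6 N down at 0.336 m → arm 2.014 m, τ = 121.6 × 2.014 = 244.9 N·m counterclockwise.
Net load moment about support B = 758.4 N·m counterclockwise.
Reaction R at support A is upward at 0 m, arm 2.35 m → moment R × 2.35 clockwise.
Balancing moments: R × 2.35 = 758.4, giving R = 323 N.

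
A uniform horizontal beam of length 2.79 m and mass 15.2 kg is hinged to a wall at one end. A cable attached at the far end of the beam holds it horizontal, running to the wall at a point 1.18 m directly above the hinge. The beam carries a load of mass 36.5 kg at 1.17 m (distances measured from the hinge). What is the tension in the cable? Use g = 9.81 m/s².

Sum moments about the hinge (the unknown hinge reaction has zero arm there).
Beam weight: 15.2 × 9.81 = 149.1 N down at 1.395 m → arm 1.395 m, τ = 149.1 × 1.395 = 208 N·m clockwise.
Load: 36.5 × 9.81 = 358.1 N down at 1.17 m → arm 1.17 m, τ = 358.1 × 1.17 = 419 N·m clockwise.
Total clockwise load moment = 627 N·m.
The cable tension T acts at 2.79 m; only its component perpendicular to the beam, T sinθ, produces torque. sinθ = h/√(h²+d²) = 1.18/√(1.18²+2.79²) = 0.3895.
Στ = 0 ⇒ T × 2.79 × 0.3895 = 627 ⇒ T = 627 / 1.087 = 577 N.

T ≈ 577 N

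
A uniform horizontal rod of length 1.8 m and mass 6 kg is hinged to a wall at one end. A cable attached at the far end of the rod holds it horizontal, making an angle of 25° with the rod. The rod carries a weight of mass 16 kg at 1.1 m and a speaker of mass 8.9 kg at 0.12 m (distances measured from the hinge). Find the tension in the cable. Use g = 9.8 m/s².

Take moments about the hinge.
Beam weight: 6 × 9.8 = 58.8 N down at 0.9 m → arm 0.9 m, τ = 58.8 × 0.9 = 52.92 N·m clockwise.
Weight: 16 × 9.8 = 156.8 N down at 1.1 m → arm 1.1 m, τ = 156.8 × 1.1 = 172.5 N·m clockwise.
Speaker: 8.9 × 9.8 = 87.22 N down at 0.12 m → arm 0.12 m, τ = 87.22 × 0.12 = 10.47 N·m clockwise.
Total clockwise load moment = 235.9 N·m.
The cable tension T acts at 1.8 m; only its component perpendicular to the rod, T sinθ, produces torque. sin 25° = 0.4226.
For rotational equilibrium, T × 1.8 × 0.4226 = 235.9, so T = 235.9 / 0.7607 = 310 N.

T ≈ 310 N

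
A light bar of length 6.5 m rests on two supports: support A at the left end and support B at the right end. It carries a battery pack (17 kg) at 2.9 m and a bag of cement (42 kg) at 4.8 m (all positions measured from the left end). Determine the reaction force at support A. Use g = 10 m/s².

Sum moments about support B (its reaction then has zero moment arm).
Battery pack: 17 × 10 = 170 N down at 2.9 m → arm 3.6 m, τ = 170 × 3.6 = 612 N·m counterclockwise.
Bag of cement: 42 × 10 = 420 N down at 4.8 m → arm 1.7 m, τ = 420 × 1.7 = 714 N·m counterclockwise.
Net load moment about support B = 1326 N·m counterclockwise.
Reaction R at support A is upward at 0 m, arm 6.5 m → moment R × 6.5 clockwise.
For rotational equilibrium, R × 6.5 = 1326, so R = 204 N.

R_A ≈ 204 N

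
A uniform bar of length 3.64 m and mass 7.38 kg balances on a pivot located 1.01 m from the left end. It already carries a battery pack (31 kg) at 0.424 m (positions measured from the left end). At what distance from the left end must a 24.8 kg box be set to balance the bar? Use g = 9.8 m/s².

x ≈ 1.5 m from the left end

Taking torques about the pivot (at 1.01 m from the left end):
Beam weight: 7.38 × 9.8 = 72.32 N down at 1.82 m → arm 0.81 m, τ = 72.32 × 0.81 = 58.58 N·m clockwise.
Battery pack: 31 × 9.8 = 303.8 N down at 0.424 m → arm 0.586 m, τ = 303.8 × 0.586 = 178 N·m counterclockwise.
Net moment of existing loads = 119.4 N·m counterclockwise.
The box weighs 24.8 × 9.8 = 243 N and must supply an equal clockwise moment, so its lever arm about the pivot is 119.4 / 243 = 0.491 m.
That puts it at 1.01 + 0.491 = 1.5 m from the left end.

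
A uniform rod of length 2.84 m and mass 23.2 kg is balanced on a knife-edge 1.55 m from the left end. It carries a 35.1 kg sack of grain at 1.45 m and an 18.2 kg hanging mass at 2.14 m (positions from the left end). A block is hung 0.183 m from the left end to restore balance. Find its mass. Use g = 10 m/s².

Sum moments about the knife-edge (at 1.55 m from the left end) (the support reaction has zero arm there).
Beam weight: 23.2 × 10 = 232 N down at 1.42 m → arm 0.13 m, τ = 232 × 0.13 = 30.16 N·m counterclockwise.
Sack of grain: 35.1 × 10 = 351 N down at 1.45 m → arm 0.1 m, τ = 351 × 0.1 = 35.1 N·m counterclockwise.
Hanging mass: 18.2 × 10 = 182 N down at 2.14 m → arm 0.59 m, τ = 182 × 0.59 = 107.4 N·m clockwise.
Net moment of known loads = 42.14 N·m clockwise.
An unknown mass m at 0.183 m has arm 1.367 m; its moment is m·g·1.367 counterclockwise.
Setting net torque to zero: m × 10 × 1.367 = 42.14 → m = 42.14 / (10 × 1.367) = 3.08 kg.

m ≈ 3.08 kg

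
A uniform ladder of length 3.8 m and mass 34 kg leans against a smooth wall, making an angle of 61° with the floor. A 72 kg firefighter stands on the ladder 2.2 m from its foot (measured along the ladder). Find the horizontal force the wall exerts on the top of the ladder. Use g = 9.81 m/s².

N_wall ≈ 319 N

About the foot of the ladder:
Ladder weight 34×9.81 = 333.5 N acts at 1.9 m along the ladder; its horizontal arm is 1.9·cos61° = 0.9211 m → τ = 307.2 N·m clockwise.
Firefighter: 72×9.81 = 706.3 N at 2.2 m → arm 1.067 m → τ = 753.6 N·m clockwise.
Wall normal N acts horizontally at the top; its moment arm is the height L sinθ = 3.8·sin61° = 3.324 m, counterclockwise.
For rotational equilibrium, N × 3.324 = 1061, so N = 319 N.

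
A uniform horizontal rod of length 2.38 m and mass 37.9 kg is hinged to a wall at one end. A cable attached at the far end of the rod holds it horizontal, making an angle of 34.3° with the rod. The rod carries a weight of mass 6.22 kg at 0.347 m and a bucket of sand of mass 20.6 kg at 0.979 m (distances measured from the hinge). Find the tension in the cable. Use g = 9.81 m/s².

T ≈ 493 N

Taking torques about the hinge:
Beam weight: 37.9 × 9.81 = 371.8 N down at 1.19 m → arm 1.19 m, τ = 371.8 × 1.19 = 442.4 N·m clockwise.
Weight: 6.22 × 9.81 = 61.02 N down at 0.347 m → arm 0.347 m, τ = 61.02 × 0.347 = 21.17 N·m clockwise.
Bucket of sand: 20.6 × 9.81 = 202.1 N down at 0.979 m → arm 0.979 m, τ = 202.1 × 0.979 = 197.9 N·m clockwise.
Total clockwise load moment = 661.5 N·m.
The cable tension T acts at 2.38 m; only its component perpendicular to the rod, T sinθ, produces torque. sin 34.3° = 0.5635.
Balancing moments: T × 2.38 × 0.5635 = 661.5, giving T = 661.5 / 1.341 = 493 N.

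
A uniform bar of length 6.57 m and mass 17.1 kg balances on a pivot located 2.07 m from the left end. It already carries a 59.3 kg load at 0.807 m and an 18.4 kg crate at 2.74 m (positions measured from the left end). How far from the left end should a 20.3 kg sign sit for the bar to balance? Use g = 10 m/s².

Taking torques about the pivot (at 2.07 m from the left end):
Beam weight: 17.1 × 10 = 171 N down at 3.285 m → arm 1.215 m, τ = 171 × 1.215 = 207.8 N·m clockwise.
Load: 59.3 × 10 = 593 N down at 0.807 m → arm 1.263 m, τ = 593 × 1.263 = 749 N·m counterclockwise.
Crate: 18.4 × 10 = 184 N down at 2.74 m → arm 0.67 m, τ = 184 × 0.67 = 123.3 N·m clockwise.
Net moment of existing loads = 417.9 N·m counterclockwise.
The sign weighs 20.3 × 10 = 203 N and must supply an equal clockwise moment, so its lever arm about the pivot is 417.9 / 203 = 2.06 m.
That puts it at 2.07 + 2.06 = 4.13 m from the left end.

x ≈ 4.13 m from the left end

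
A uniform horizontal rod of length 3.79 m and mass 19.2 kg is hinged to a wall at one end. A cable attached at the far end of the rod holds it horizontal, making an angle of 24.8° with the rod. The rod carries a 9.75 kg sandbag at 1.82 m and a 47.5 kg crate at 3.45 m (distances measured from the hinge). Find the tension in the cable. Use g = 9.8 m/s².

Sum moments about the hinge (the unknown hinge reaction has zero arm there).
Beam weight: 19.2 × 9.8 = 188.2 N down at 1.895 m → arm 1.895 m, τ = 188.2 × 1.895 = 356.6 N·m clockwise.
Sandbag: 9.75 × 9.8 = 95.55 N down at 1.82 m → arm 1.82 m, τ = 95.55 × 1.82 = 173.9 N·m clockwise.
Crate: 47.5 × 9.8 = 465.5 N down at 3.45 m → arm 3.45 m, τ = 465.5 × 3.45 = 1606 N·m clockwise.
Total clockwise load moment = 2136 N·m.
The cable tension T acts at 3.79 m; only its component perpendicular to the rod, T sinθ, produces torque. sin 24.8° = 0.4195.
Balancing moments: T × 3.79 × 0.4195 = 2136, giving T = 2136 / 1.59 = 1340 N.

T ≈ 1340 N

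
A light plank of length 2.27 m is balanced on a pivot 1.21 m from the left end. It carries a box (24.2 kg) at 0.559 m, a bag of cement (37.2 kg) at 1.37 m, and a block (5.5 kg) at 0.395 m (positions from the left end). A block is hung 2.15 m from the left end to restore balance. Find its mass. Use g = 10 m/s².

m ≈ 15.2 kg

About the pivot (at 1.21 m from the left end):
Box: 24.2 × 10 = 242 N down at 0.559 m → arm 0.651 m, τ = 242 × 0.651 = 157.5 N·m counterclockwise.
Bag of cement: 37.2 × 10 = 372 N down at 1.37 m → arm 0.16 m, τ = 372 × 0.16 = 59.52 N·m clockwise.
Block: 5.5 × 10 = 55 N down at 0.395 m → arm 0.815 m, τ = 55 × 0.815 = 44.82 N·m counterclockwise.
Net moment of known loads = 142.8 N·m counterclockwise.
An unknown mass m at 2.15 m has arm 0.94 m; its moment is m·g·0.94 clockwise.
Balancing moments: m × 10 × 0.94 = 142.8, giving m = 142.8 / (10 × 0.94) = 15.2 kg.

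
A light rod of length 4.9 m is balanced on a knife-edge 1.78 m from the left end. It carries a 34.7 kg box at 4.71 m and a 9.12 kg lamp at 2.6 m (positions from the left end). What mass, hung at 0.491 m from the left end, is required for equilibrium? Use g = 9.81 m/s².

Sum moments about the knife-edge (at 1.78 m from the left end) (the support reaction has zero arm there).
Box: 34.7 × 9.81 = 340.4 N down at 4.71 m → arm 2.93 m, τ = 340.4 × 2.93 = 997.4 N·m clockwise.
Lamp: 9.12 × 9.81 = 89.47 N down at 2.6 m → arm 0.82 m, τ = 89.47 × 0.82 = 73.37 N·m clockwise.
Net moment of known loads = 1071 N·m clockwise.
An unknown mass m at 0.491 m has arm 1.289 m; its moment is m·g·1.289 counterclockwise.
Setting net torque to zero: m × 9.81 × 1.289 = 1071 → m = 1071 / (9.81 × 1.289) = 84.7 kg.

m ≈ 84.7 kg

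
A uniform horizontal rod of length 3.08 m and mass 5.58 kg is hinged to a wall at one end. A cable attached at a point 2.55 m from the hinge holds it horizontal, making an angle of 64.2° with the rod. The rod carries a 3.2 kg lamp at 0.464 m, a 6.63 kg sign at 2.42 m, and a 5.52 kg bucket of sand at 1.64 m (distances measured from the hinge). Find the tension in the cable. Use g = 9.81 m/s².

T ≈ 150 N

Taking torques about the hinge:
Beam weight: 5.58 × 9.81 = 54.74 N down at 1.54 m → arm 1.54 m, τ = 54.74 × 1.54 = 84.3 N·m clockwise.
Lamp: 3.2 × 9.81 = 31.39 N down at 0.464 m → arm 0.464 m, τ = 31.39 × 0.464 = 14.56 N·m clockwise.
Sign: 6.63 × 9.81 = 65.04 N down at 2.42 m → arm 2.42 m, τ = 65.04 × 2.42 = 157.4 N·m clockwise.
Bucket of sand: 5.52 × 9.81 = 54.15 N down at 1.64 m → arm 1.64 m, τ = 54.15 × 1.64 = 88.81 N·m clockwise.
Total clockwise load moment = 345.1 N·m.
The cable tension T acts at 2.55 m; only its component perpendicular to the rod, T sinθ, produces torque. sin 64.2° = 0.9003.
Στ = 0 ⇒ T × 2.55 × 0.9003 = 345.1 ⇒ T = 345.1 / 2.296 = 150 N.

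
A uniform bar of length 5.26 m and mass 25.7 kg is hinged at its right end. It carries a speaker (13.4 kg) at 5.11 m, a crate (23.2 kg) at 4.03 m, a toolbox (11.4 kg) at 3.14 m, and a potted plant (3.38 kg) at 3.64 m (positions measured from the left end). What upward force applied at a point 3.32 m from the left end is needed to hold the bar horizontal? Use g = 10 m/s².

F ≈ 659 N

Taking torques about the right end:
Beam weight: 25.7 × 10 = 257 N down at 2.63 m → arm 2.63 m, τ = 257 × 2.63 = 675.9 N·m counterclockwise.
Speaker: 13.4 × 10 = 134 N down at 5.11 m → arm 0.15 m, τ = 134 × 0.15 = 20.1 N·m counterclockwise.
Crate: 23.2 × 10 = 232 N down at 4.03 m → arm 1.23 m, τ = 232 × 1.23 = 285.4 N·m counterclockwise.
Toolbox: 11.4 × 10 = 114 N down at 3.14 m → arm 2.12 m, τ = 114 × 2.12 = 241.7 N·m counterclockwise.
Potted plant: 3.38 × 10 = 33.8 N down at 3.64 m → arm 1.62 m, τ = 33.8 × 1.62 = 54.76 N·m counterclockwise.
Net moment of the loads = 1278 N·m counterclockwise.
The upward force F acts at a point 3.32 m from the left end, arm 1.94 m, giving F × 1.94 clockwise.
Balancing moments: F × 1.94 = 1278, giving F = 1278 / 1.94 = 659 N.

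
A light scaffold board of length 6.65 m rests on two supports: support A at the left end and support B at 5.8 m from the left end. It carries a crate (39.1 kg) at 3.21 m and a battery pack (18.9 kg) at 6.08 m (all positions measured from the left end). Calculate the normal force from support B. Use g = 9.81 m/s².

About support A:
Crate: 39.1 × 9.81 = 383.6 N down at 3.21 m → arm 3.21 m, τ = 383.6 × 3.21 = 1231 N·m clockwise.
Battery pack: 18.9 × 9.81 = 185.4 N down at 6.08 m → arm 6.08 m, τ = 185.4 × 6.08 = 1127 N·m clockwise.
Net load moment about support A = 2358 N·m clockwise.
Reaction R at support B is upward at 5.8 m, arm 5.8 m → moment R × 5.8 counterclockwise.
Setting net torque to zero: R × 5.8 = 2358 → R = 407 N.

R_B ≈ 407 N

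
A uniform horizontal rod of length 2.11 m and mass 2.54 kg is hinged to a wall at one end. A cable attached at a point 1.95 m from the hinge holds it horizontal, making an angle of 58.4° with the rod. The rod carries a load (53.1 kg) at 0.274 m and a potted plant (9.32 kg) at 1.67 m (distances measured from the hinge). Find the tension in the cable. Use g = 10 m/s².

T ≈ 197 N

About the hinge:
Beam weight: 2.54 × 10 = 25.4 N down at 1.055 m → arm 1.055 m, τ = 25.4 × 1.055 = 26.8 N·m clockwise.
Load: 53.1 × 10 = 531 N down at 0.274 m → arm 0.274 m, τ = 531 × 0.274 = 145.5 N·m clockwise.
Potted plant: 9.32 × 10 = 93.2 N down at 1.67 m → arm 1.67 m, τ = 93.2 × 1.67 = 155.6 N·m clockwise.
Total clockwise load moment = 327.9 N·m.
The cable tension T acts at 1.95 m; only its component perpendicular to the rod, T sinθ, produces torque. sin 58.4° = 0.8517.
For rotational equilibrium, T × 1.95 × 0.8517 = 327.9, so T = 327.9 / 1.661 = 197 N.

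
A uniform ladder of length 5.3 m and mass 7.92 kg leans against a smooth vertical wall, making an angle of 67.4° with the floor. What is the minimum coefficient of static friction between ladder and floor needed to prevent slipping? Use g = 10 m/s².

Take moments about the foot of the ladder.
Ladder weight 7.92×10 = 79.2 N acts at 2.65 m along the ladder; its horizontal arm is 2.65·cos67.4° = 1.018 m → τ = 80.63 N·m clockwise.
Wall normal N acts horizontally at the top; its moment arm is the height L sinθ = 5.3·sin67.4° = 4.893 m, counterclockwise.
Στ = 0 ⇒ N × 4.893 = 80.63 ⇒ N = 16.48 N.
ΣFx = 0 ⇒ f = N_wall = 16.48 N. ΣFy = 0 ⇒ N_floor = 79.2 N.
μ_min = f / N_floor = 16.48 / 79.2 = 0.208.

μ_min ≈ 0.208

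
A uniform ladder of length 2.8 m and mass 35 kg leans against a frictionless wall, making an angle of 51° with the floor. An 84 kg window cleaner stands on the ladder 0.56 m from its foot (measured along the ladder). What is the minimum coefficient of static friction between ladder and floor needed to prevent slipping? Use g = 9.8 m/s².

Choose the foot of the ladder as the axis so the floor normal and friction both act there and drop out.
Ladder weight 35×9.8 = 343 N acts at 1.4 m along the ladder; its horizontal arm is 1.4·cos51° = 0.881 m → τ = 302.2 N·m clockwise.
Window cleaner: 84×9.8 = 823.2 N at 0.56 m → arm 0.3524 m → τ = 290.1 N·m clockwise.
Wall normal N acts horizontally at the top; its moment arm is the height L sinθ = 2.8·sin51° = 2.176 m, counterclockwise.
Balancing moments: N × 2.176 = 592.3, giving N = 272.2 N.
ΣFx = 0 ⇒ f = N_wall = 272.2 N. ΣFy = 0 ⇒ N_floor = 1166 N.
μ_min = f / N_floor = 272.2 / 1166 = 0.233.

μ_min ≈ 0.233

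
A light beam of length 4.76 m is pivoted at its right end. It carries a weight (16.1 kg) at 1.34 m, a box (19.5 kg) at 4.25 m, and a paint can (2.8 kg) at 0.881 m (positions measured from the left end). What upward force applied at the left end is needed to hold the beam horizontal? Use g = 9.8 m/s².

F ≈ 156 N

Take moments about the right end.
Weight: 16.1 × 9.8 = 157.8 N down at 1.34 m → arm 3.42 m, τ = 157.8 × 3.42 = 539.7 N·m counterclockwise.
Box: 19.5 × 9.8 = 191.1 N down at 4.25 m → arm 0.51 m, τ = 191.1 × 0.51 = 97.46 N·m counterclockwise.
Paint can: 2.8 × 9.8 = 27.44 N down at 0.881 m → arm 3.879 m, τ = 27.44 × 3.879 = 106.4 N·m counterclockwise.
Net moment of the loads = 743.6 N·m counterclockwise.
The upward force F acts at the left end, arm 4.76 m, giving F × 4.76 clockwise.
Setting net torque to zero: F × 4.76 = 743.6 → F = 743.6 / 4.76 = 156 N.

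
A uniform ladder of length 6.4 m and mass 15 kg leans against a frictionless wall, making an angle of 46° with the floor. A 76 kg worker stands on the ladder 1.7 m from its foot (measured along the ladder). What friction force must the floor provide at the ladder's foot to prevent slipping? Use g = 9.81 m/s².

Sum moments about the foot of the ladder (the floor normal and friction both act there and drop out).
Ladder weight 15×9.81 = 147.2 N acts at 3.2 m along the ladder; its horizontal arm is 3.2·cos46° = 2.223 m → τ = 327.2 N·m clockwise.
Worker: 76×9.81 = 745.6 N at 1.7 m → arm 1.181 m → τ = 880.6 N·m clockwise.
Wall normal N acts horizontally at the top; its moment arm is the height L sinθ = 6.4·sin46° = 4.604 m, counterclockwise.
Στ = 0 ⇒ N × 4.604 = 1208 ⇒ N = 262 N.
ΣFx = 0: friction at the foot balances the wall's push, so f = N_wall = 262 N.

f ≈ 262 N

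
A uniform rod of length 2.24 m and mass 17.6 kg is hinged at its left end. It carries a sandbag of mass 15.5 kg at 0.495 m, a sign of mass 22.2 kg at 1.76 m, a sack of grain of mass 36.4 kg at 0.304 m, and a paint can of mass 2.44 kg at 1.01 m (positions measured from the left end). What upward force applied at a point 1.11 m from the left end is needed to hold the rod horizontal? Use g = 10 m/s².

Take moments about the left end.
Beam weight: 17.6 × 10 = 176 N down at 1.12 m → arm 1.12 m, τ = 176 × 1.12 = 197.1 N·m clockwise.
Sandbag: 15.5 × 10 = 155 N down at 0.495 m → arm 0.495 m, τ = 155 × 0.495 = 76.72 N·m clockwise.
Sign: 22.2 × 10 = 222 N down at 1.76 m → arm 1.76 m, τ = 222 × 1.76 = 390.7 N·m clockwise.
Sack of grain: 36.4 × 10 = 364 N down at 0.304 m → arm 0.304 m, τ = 364 × 0.304 = 110.7 N·m clockwise.
Paint can: 2.44 × 10 = 24.4 N down at 1.01 m → arm 1.01 m, τ = 24.4 × 1.01 = 24.64 N·m clockwise.
Net moment of the loads = 799.9 N·m clockwise.
The upward force F acts at a point 1.11 m from the left end, arm 1.11 m, giving F × 1.11 counterclockwise.
Setting net torque to zero: F × 1.11 = 799.9 → F = 799.9 / 1.11 = 721 N.

F ≈ 721 N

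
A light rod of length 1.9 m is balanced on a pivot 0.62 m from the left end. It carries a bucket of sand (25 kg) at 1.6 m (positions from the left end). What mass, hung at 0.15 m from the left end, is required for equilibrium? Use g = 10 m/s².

Taking torques about the pivot (at 0.62 m from the left end):
Bucket of sand: 25 × 10 = 250 N down at 1.6 m → arm 0.98 m, τ = 250 × 0.98 = 245 N·m clockwise.
Net moment of known loads = 245 N·m clockwise.
An unknown mass m at 0.15 m has arm 0.47 m; its moment is m·g·0.47 counterclockwise.
Balancing moments: m × 10 × 0.47 = 245, giving m = 245 / (10 × 0.47) = 52.1 kg.

m ≈ 52.1 kg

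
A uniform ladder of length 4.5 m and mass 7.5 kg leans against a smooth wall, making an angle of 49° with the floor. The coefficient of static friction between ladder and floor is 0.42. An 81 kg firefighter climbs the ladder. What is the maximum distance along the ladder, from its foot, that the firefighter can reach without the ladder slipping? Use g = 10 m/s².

d ≈ 2.17 m

Choose the foot of the ladder as the axis so the floor normal and friction both act there and drop out.
Ladder weight 7.5×10 = 75 N acts at 2.25 m along the ladder; its horizontal arm is 2.25·cos49° = 1.476 m → τ = 110.7 N·m clockwise.
Firefighter weight 81×10 = 810 N at distance d → arm d·cos49° → τ = 810·d·0.6561 clockwise.
Wall normal N at the top has arm L sinθ = 3.396 m counterclockwise, so Στ = 0 gives N·3.396 = 110.7 + 531.4·d.
ΣFy = 0 ⇒ N_floor = 885 N, so the maximum friction is μ_s·N_floor = 0.42×885 = 371.7 N. ΣFx = 0 ⇒ N_wall = f, so at the slipping point N = 371.7 N.
Substituting: 371.7×3.396 = 110.7 + 531.4·d ⇒ d = (1262 − 110.7) / 531.4 = 2.17 m.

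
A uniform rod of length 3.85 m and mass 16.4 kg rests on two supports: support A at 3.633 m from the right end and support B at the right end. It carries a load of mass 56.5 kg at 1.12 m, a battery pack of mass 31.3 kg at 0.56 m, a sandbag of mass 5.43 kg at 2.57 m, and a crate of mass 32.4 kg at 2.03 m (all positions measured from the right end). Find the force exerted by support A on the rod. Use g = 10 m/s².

R_A ≈ 529 N

Taking torques about support B:
Beam weight: 16.4 × 10 = 164 N down at 1.925 m → arm 1.925 m, τ = 164 × 1.925 = 315.7 N·m counterclockwise.
Load: 56.5 × 10 = 565 N down at 1.12 m → arm 1.12 m, τ = 565 × 1.12 = 632.8 N·m counterclockwise.
Battery pack: 31.3 × 10 = 313 N down at 0.56 m → arm 0.56 m, τ = 313 × 0.56 = 175.3 N·m counterclockwise.
Sandbag: 5.43 × 10 = 54.3 N down at 2.57 m → arm 2.57 m, τ = 54.3 × 2.57 = 139.6 N·m counterclockwise.
Crate: 32.4 × 10 = 324 N down at 2.03 m → arm 2.03 m, τ = 324 × 2.03 = 657.7 N·m counterclockwise.
Net load moment about support B = 1921 N·m counterclockwise.
Reaction R at support A is upward at 3.633 m, arm 3.633 m → moment R × 3.633 clockwise.
Setting net torque to zero: R × 3.633 = 1921 → R = 529 N.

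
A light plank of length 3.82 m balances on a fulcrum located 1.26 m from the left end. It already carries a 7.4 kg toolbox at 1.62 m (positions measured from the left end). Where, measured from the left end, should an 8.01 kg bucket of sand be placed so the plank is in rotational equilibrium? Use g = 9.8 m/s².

x ≈ 0.927 m from the left end

Taking torques about the fulcrum (at 1.26 m from the left end):
Toolbox: 7.4 × 9.8 = 72.52 N down at 1.62 m → arm 0.36 m, τ = 72.52 × 0.36 = 26.11 N·m clockwise.
Net moment of existing loads = 26.11 N·m clockwise.
The bucket of sand weighs 8.01 × 9.8 = 78.5 N and must supply an equal counterclockwise moment, so its lever arm about the fulcrum is 26.11 / 78.5 = 0.333 m.
That puts it at 1.26 − 0.333 = 0.927 m from the left end.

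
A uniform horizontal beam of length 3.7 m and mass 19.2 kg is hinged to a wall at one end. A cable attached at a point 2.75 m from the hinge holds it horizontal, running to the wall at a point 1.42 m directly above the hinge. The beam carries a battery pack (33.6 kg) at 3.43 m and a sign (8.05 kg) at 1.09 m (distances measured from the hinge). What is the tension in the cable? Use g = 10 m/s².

T ≈ 1260 N

About the hinge:
Beam weight: 19.2 × 10 = 192 N down at 1.85 m → arm 1.85 m, τ = 192 × 1.85 = 355.2 N·m clockwise.
Battery pack: 33.6 × 10 = 336 N down at 3.43 m → arm 3.43 m, τ = 336 × 3.43 = 1152 N·m clockwise.
Sign: 8.05 × 10 = 80.5 N down at 1.09 m → arm 1.09 m, τ = 80.5 × 1.09 = 87.75 N·m clockwise.
Total clockwise load moment = 1595 N·m.
The cable tension T acts at 2.75 m; only its component perpendicular to the beam, T sinθ, produces torque. sinθ = h/√(h²+d²) = 1.42/√(1.42²+2.75²) = 0.4588.
Setting net torque to zero: T × 2.75 × 0.4588 = 1595 → T = 1595 / 1.262 = 1260 N.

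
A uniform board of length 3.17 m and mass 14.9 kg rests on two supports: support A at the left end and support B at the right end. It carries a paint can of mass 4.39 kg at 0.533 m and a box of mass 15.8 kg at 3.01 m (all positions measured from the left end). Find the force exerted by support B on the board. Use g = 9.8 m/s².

R_B ≈ 227 N

Choose support A as the axis so its reaction then has zero moment arm.
Beam weight: 14.9 × 9.8 = 146 N down at 1.585 m → arm 1.585 m, τ = 146 × 1.585 = 231.4 N·m clockwise.
Paint can: 4.39 × 9.8 = 43.02 N down at 0.533 m → arm 0.533 m, τ = 43.02 × 0.533 = 22.93 N·m clockwise.
Box: 15.8 × 9.8 = 154.8 N down at 3.01 m → arm 3.01 m, τ = 154.8 × 3.01 = 465.9 N·m clockwise.
Net load moment about support A = 720.2 N·m clockwise.
Reaction R at support B is upward at 3.17 m, arm 3.17 m → moment R × 3.17 counterclockwise.
Στ = 0 ⇒ R × 3.17 = 720.2 ⇒ R = 227 N.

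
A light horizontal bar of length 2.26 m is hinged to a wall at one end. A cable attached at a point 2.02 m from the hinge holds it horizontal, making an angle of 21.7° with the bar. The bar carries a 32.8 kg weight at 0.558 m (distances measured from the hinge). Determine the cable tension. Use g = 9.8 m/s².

Taking torques about the hinge:
Weight: 32.8 × 9.8 = 321.4 N down at 0.558 m → arm 0.558 m, τ = 321.4 × 0.558 = 179.3 N·m clockwise.
Total clockwise load moment = 179.3 N·m.
The cable tension T acts at 2.02 m; only its component perpendicular to the bar, T sinθ, produces torque. sin 21.7° = 0.3697.
Στ = 0 ⇒ T × 2.02 × 0.3697 = 179.3 ⇒ T = 179.3 / 0.7468 = 240 N.

T ≈ 240 N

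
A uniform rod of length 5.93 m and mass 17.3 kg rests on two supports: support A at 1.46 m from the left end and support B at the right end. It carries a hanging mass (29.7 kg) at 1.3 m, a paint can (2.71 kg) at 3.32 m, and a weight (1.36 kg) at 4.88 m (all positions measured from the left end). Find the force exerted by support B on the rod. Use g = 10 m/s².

R_B ≈ 69.3 N

About support A:
Beam weight: 17.3 × 10 = 173 N down at 2.965 m → arm 1.505 m, τ = 173 × 1.505 = 260.4 N·m clockwise.
Hanging mass: 29.7 × 10 = 297 N down at 1.3 m → arm 0.16 m, τ = 297 × 0.16 = 47.52 N·m counterclockwise.
Paint can: 2.71 × 10 = 27.1 N down at 3.32 m → arm 1.86 m, τ = 27.1 × 1.86 = 50.41 N·m clockwise.
Weight: 1.36 × 10 = 13.6 N down at 4.88 m → arm 3.42 m, τ = 13.6 × 3.42 = 46.51 N·m clockwise.
Net load moment about support A = 309.8 N·m clockwise.
Reaction R at support B is upward at 5.93 m, arm 4.47 m → moment R × 4.47 counterclockwise.
Setting net torque to zero: R × 4.47 = 309.8 → R = 69.3 N.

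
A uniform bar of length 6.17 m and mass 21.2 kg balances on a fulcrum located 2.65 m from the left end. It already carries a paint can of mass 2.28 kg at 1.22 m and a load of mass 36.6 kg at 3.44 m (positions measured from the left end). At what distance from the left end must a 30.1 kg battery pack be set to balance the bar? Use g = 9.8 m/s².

x ≈ 1.49 m from the left end

Take moments about the fulcrum (at 2.65 m from the left end).
Beam weight: 21.2 × 9.8 = 207.8 N down at 3.085 m → arm 0.435 m, τ = 207.8 × 0.435 = 90.39 N·m clockwise.
Paint can: 2.28 × 9.8 = 22.34 N down at 1.22 m → arm 1.43 m, τ = 22.34 × 1.43 = 31.95 N·m counterclockwise.
Load: 36.6 × 9.8 = 358.7 N down at 3.44 m → arm 0.79 m, τ = 358.7 × 0.79 = 283.4 N·m clockwise.
Net moment of existing loads = 341.8 N·m clockwise.
The battery pack weighs 30.1 × 9.8 = 295 N and must supply an equal counterclockwise moment, so its lever arm about the fulcrum is 341.8 / 295 = 1.16 m.
That puts it at 2.65 − 1.16 = 1.49 m from the left end.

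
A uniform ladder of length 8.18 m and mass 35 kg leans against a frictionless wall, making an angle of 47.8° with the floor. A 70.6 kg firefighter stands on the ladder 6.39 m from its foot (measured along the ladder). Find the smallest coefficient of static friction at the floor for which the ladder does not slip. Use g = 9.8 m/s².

Taking torques about the foot of the ladder:
Ladder weight 35×9.8 = 343 N acts at 4.09 m along the ladder; its horizontal arm is 4.09·cos47.8° = 2.747 m → τ = 942.2 N·m clockwise.
Firefighter: 70.6×9.8 = 691.9 N at 6.39 m → arm 4.292 m → τ = 2970 N·m clockwise.
Wall normal N acts horizontally at the top; its moment arm is the height L sinθ = 8.18·sin47.8° = 6.06 m, counterclockwise.
Balancing moments: N × 6.06 = 3912, giving N = 645.5 N.
ΣFx = 0 ⇒ f = N_wall = 645.5 N. ΣFy = 0 ⇒ N_floor = 1035 N.
μ_min = f / N_floor = 645.5 / 1035 = 0.624.

μ_min ≈ 0.624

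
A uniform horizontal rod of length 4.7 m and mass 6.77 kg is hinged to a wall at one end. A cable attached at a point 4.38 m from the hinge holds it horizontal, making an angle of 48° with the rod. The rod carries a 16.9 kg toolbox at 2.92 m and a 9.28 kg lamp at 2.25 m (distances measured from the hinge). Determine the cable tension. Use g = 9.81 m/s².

T ≈ 260 N

Choose the hinge as the axis so the unknown hinge reaction has zero arm there.
Beam weight: 6.77 × 9.81 = 66.41 N down at 2.35 m → arm 2.35 m, τ = 66.41 × 2.35 = 156.1 N·m clockwise.
Toolbox: 16.9 × 9.81 = 165.8 N down at 2.92 m → arm 2.92 m, τ = 165.8 × 2.92 = 484.1 N·m clockwise.
Lamp: 9.28 × 9.81 = 91.04 N down at 2.25 m → arm 2.25 m, τ = 91.04 × 2.25 = 204.8 N·m clockwise.
Total clockwise load moment = 845 N·m.
The cable tension T acts at 4.38 m; only its component perpendicular to the rod, T sinθ, produces torque. sin 48° = 0.7431.
For rotational equilibrium, T × 4.38 × 0.7431 = 845, so T = 845 / 3.255 = 260 N.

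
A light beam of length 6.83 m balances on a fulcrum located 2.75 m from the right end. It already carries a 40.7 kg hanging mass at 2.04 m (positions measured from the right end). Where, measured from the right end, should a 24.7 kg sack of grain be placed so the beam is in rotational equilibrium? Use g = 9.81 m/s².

About the fulcrum (at 2.75 m from the right end):
Hanging mass: 40.7 × 9.81 = 399.3 N down at 2.04 m → arm 0.71 m, τ = 399.3 × 0.71 = 283.5 N·m clockwise.
Net moment of existing loads = 283.5 N·m clockwise.
The sack of grain weighs 24.7 × 9.81 = 242.3 N and must supply an equal counterclockwise moment, so its lever arm about the fulcrum is 283.5 / 242.3 = 1.17 m.
That puts it at 2.75 + 1.17 = 3.92 m from the right end.

x ≈ 3.92 m from the right end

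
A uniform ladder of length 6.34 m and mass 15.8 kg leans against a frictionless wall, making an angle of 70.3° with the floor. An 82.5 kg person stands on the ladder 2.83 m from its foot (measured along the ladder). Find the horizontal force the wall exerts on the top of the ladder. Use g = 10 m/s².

Take moments about the foot of the ladder.
Ladder weight 15.8×10 = 158 N acts at 3.17 m along the ladder; its horizontal arm is 3.17·cos70.3° = 1.069 m → τ = 168.9 N·m clockwise.
Person: 82.5×10 = 825 N at 2.83 m → arm 0.954 m → τ = 787 N·m clockwise.
Wall normal N acts horizontally at the top; its moment arm is the height L sinθ = 6.34·sin70.3° = 5.969 m, counterclockwise.
Setting net torque to zero: N × 5.969 = 955.9 → N = 160 N.

N_wall ≈ 160 N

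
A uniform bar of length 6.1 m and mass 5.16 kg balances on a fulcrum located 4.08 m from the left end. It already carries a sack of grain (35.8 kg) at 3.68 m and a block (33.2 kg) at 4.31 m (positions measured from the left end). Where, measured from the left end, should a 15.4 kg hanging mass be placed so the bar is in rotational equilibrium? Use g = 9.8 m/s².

x ≈ 4.86 m from the left end

Taking torques about the fulcrum (at 4.08 m from the left end):
Beam weight: 5.16 × 9.8 = 50.57 N down at 3.05 m → arm 1.03 m, τ = 50.57 × 1.03 = 52.09 N·m counterclockwise.
Sack of grain: 35.8 × 9.8 = 350.8 N down at 3.68 m → arm 0.4 m, τ = 350.8 × 0.4 = 140.3 N·m counterclockwise.
Block: 33.2 × 9.8 = 325.4 N down at 4.31 m → arm 0.23 m, τ = 325.4 × 0.23 = 74.84 N·m clockwise.
Net moment of existing loads = 117.6 N·m counterclockwise.
The hanging mass weighs 15.4 × 9.8 = 150.9 N and must supply an equal clockwise moment, so its lever arm about the fulcrum is 117.6 / 150.9 = 0.779 m.
That puts it at 4.08 + 0.779 = 4.86 m from the left end.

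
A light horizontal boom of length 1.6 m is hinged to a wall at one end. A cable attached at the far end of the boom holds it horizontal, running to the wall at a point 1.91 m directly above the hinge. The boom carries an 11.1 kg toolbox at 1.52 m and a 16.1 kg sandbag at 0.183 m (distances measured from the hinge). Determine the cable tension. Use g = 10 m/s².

Choose the hinge as the axis so the unknown hinge reaction has zero arm there.
Toolbox: 11.1 × 10 = 111 N down at 1.52 m → arm 1.52 m, τ = 111 × 1.52 = 168.7 N·m clockwise.
Sandbag: 16.1 × 10 = 161 N down at 0.183 m → arm 0.183 m, τ = 161 × 0.183 = 29.46 N·m clockwise.
Total clockwise load moment = 198.2 N·m.
The cable tension T acts at 1.6 m; only its component perpendicular to the boom, T sinθ, produces torque. sinθ = h/√(h²+d²) = 1.91/√(1.91²+1.6²) = 0.7666.
Στ = 0 ⇒ T × 1.6 × 0.7666 = 198.2 ⇒ T = 198.2 / 1.227 = 162 N.

T ≈ 162 N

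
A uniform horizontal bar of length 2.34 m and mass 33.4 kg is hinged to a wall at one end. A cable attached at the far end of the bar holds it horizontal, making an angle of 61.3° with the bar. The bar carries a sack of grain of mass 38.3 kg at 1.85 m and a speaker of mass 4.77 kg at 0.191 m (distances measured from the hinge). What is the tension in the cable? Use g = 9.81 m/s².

Choose the hinge as the axis so the unknown hinge reaction has zero arm there.
Beam weight: 33.4 × 9.81 = 327.7 N down at 1.17 m → arm 1.17 m, τ = 327.7 × 1.17 = 383.4 N·m clockwise.
Sack of grain: 38.3 × 9.81 = 375.7 N down at 1.85 m → arm 1.85 m, τ = 375.7 × 1.85 = 695 N·m clockwise.
Speaker: 4.77 × 9.81 = 46.79 N down at 0.191 m → arm 0.191 m, τ = 46.79 × 0.191 = 8.937 N·m clockwise.
Total clockwise load moment = 1087 N·m.
The cable tension T acts at 2.34 m; only its component perpendicular to the bar, T sinθ, produces torque. sin 61.3° = 0.8771.
Setting net torque to zero: T × 2.34 × 0.8771 = 1087 → T = 1087 / 2.052 = 530 N.

T ≈ 530 N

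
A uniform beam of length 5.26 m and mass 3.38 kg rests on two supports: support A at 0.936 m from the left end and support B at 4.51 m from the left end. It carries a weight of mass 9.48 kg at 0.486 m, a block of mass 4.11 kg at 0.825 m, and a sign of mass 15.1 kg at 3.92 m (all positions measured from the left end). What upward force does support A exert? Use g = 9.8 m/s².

R_A ≈ 188 N

About support B:
Beam weight: 3.38 × 9.8 = 33.12 N down at 2.63 m → arm 1.88 m, τ = 33.12 × 1.88 = 62.27 N·m counterclockwise.
Weight: 9.48 × 9.8 = 92.9 N down at 0.486 m → arm 4.024 m, τ = 92.9 × 4.024 = 373.8 N·m counterclockwise.
Block: 4.11 × 9.8 = 40.28 N down at 0.825 m → arm 3.685 m, τ = 40.28 × 3.685 = 148.4 N·m counterclockwise.
Sign: 15.1 × 9.8 = 148 N down at 3.92 m → arm 0.59 m, τ = 148 × 0.59 = 87.32 N·m counterclockwise.
Net load moment about support B = 671.8 N·m counterclockwise.
Reaction R at support A is upward at 0.936 m, arm 3.574 m → moment R × 3.574 clockwise.
Balancing moments: R × 3.574 = 671.8, giving R = 188 N.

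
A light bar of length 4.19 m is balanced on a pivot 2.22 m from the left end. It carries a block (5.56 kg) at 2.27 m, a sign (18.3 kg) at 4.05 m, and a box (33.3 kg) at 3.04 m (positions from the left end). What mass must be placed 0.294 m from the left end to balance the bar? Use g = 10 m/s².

m ≈ 31.7 kg

Taking torques about the pivot (at 2.22 m from the left end):
Block: 5.56 × 10 = 55.6 N down at 2.27 m → arm 0.05 m, τ = 55.6 × 0.05 = 2.78 N·m clockwise.
Sign: 18.3 × 10 = 183 N down at 4.05 m → arm 1.83 m, τ = 183 × 1.83 = 334.9 N·m clockwise.
Box: 33.3 × 10 = 333 N down at 3.04 m → arm 0.82 m, τ = 333 × 0.82 = 273.1 N·m clockwise.
Net moment of known loads = 610.8 N·m clockwise.
An unknown mass m at 0.294 m has arm 1.926 m; its moment is m·g·1.926 counterclockwise.
Setting net torque to zero: m × 10 × 1.926 = 610.8 → m = 610.8 / (10 × 1.926) = 31.7 kg.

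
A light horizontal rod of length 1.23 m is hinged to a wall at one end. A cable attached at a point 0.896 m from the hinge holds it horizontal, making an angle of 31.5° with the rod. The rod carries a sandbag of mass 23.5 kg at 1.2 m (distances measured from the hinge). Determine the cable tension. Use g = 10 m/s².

Take moments about the hinge.
Sandbag: 23.5 × 10 = 235 N down at 1.2 m → arm 1.2 m, τ = 235 × 1.2 = 282 N·m clockwise.
Total clockwise load moment = 282 N·m.
The cable tension T acts at 0.896 m; only its component perpendicular to the rod, T sinθ, produces torque. sin 31.5° = 0.5225.
Setting net torque to zero: T × 0.896 × 0.5225 = 282 → T = 282 / 0.4682 = 602 N.

T ≈ 602 N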